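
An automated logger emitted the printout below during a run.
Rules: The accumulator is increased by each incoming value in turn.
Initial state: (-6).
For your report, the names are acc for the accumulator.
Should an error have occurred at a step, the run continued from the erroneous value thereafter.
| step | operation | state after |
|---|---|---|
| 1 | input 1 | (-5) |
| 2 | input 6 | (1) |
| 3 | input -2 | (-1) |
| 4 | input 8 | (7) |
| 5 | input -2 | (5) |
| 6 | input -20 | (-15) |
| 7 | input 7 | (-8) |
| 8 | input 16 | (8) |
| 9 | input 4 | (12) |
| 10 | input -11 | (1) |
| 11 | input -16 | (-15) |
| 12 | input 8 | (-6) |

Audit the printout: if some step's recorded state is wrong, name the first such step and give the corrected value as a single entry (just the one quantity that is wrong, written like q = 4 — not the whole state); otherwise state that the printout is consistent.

Recomputing the run from the initial state:
step 1: acc = -5
step 2: acc = 1
step 3: acc = -1
step 4: acc = 7
step 5: acc = 5
step 6: acc = -15
step 7: acc = -8
step 8: acc = 8
step 9: acc = 12
step 10: acc = 1
step 11: acc = -15
step 12: acc = -7
The first disagreement with the printout is at step 12, where the value should be acc = -7.

step 12, acc = -7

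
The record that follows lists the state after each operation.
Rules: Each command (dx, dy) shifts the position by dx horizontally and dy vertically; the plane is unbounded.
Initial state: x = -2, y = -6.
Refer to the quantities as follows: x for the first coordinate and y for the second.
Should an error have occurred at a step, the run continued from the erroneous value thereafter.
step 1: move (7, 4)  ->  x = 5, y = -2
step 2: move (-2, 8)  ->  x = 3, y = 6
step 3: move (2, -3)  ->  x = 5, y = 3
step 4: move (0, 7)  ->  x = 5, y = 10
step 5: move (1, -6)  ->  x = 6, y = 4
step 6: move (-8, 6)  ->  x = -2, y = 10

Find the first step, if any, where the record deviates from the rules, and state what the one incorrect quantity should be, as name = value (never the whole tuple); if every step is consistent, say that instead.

step 1: x = -2 + (7) = 5, y = -6 + (4) = -2 -> consistent with the record
step 2: x = 5 + (-2) = 3, y = -2 + (8) = 6 -> consistent with the record
step 3: x = 3 + (2) = 5, y = 6 + (-3) = 3 -> matches
step 4: x = 5 + (0) = 5, y = 3 + (7) = 10 -> in agreement
step 5: x = 5 + (1) = 6, y = 10 + (-6) = 4 -> confirmed correct
step 6: x = 6 + (-8) = -2, y = 4 + (6) = 10 -> matches
No step deviates from the rules.

no error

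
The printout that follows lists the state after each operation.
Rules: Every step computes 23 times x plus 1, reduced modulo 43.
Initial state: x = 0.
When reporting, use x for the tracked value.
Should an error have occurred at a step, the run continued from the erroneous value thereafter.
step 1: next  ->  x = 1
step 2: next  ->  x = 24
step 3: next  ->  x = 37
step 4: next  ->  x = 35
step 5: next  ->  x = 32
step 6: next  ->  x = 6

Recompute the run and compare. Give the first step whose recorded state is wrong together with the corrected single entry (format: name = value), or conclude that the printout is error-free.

step 1: x = (23*0 + 1) mod 43 = 1 -> checks out
step 2: x = (23*1 + 1) mod 43 = 24 -> checks out
step 3: x = (23*24 + 1) mod 43 = 37 -> exactly as logged
step 4: x = (23*37 + 1) mod 43 = 35 -> confirmed correct
step 5: x = (23*35 + 1) mod 43 = 32 -> in agreement
step 6: x = (23*32 + 1) mod 43 = 6 -> confirmed correct
All steps check out; nothing to correct.

no error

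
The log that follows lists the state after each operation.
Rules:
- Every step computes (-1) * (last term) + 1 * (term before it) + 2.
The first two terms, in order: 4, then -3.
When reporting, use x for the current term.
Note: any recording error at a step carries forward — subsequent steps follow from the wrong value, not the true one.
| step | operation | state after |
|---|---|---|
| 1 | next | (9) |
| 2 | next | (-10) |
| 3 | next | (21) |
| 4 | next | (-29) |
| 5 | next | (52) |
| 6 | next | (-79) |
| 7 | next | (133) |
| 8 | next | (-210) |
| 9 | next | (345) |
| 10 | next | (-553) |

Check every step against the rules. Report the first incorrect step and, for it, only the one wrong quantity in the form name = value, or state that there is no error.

no error

Recomputing the run from the initial state:
step 1: x = 9
step 2: x = -10
step 3: x = 21
step 4: x = -29
step 5: x = 52
step 6: x = -79
step 7: x = 133
step 8: x = -210
step 9: x = 345
step 10: x = -553
This matches the log at every step.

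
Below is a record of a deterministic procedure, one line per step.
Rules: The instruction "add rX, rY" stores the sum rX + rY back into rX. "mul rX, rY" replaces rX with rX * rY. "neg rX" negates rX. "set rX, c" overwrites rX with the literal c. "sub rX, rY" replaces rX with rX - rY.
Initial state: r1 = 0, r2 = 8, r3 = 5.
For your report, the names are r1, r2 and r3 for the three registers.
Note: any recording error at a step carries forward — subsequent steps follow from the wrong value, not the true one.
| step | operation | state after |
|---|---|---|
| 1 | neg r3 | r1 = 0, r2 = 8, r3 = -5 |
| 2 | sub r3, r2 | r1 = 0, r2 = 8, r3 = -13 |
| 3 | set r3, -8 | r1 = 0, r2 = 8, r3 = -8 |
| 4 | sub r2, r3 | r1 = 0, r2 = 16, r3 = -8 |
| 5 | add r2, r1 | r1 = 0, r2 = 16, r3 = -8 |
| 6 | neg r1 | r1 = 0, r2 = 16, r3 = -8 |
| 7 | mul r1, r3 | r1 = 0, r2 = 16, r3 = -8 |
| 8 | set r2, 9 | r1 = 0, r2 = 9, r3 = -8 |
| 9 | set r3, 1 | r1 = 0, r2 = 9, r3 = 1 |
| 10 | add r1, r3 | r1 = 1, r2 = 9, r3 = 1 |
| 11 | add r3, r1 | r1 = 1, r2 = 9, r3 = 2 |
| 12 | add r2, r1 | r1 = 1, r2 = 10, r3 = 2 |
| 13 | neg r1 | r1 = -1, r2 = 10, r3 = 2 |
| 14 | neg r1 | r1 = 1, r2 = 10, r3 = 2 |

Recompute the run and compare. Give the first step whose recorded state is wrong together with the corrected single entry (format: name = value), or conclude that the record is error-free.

no error

Recomputing the run from the initial state:
step 1: r1 = 0, r2 = 8, r3 = -5
step 2: r1 = 0, r2 = 8, r3 = -13
step 3: r1 = 0, r2 = 8, r3 = -8
step 4: r1 = 0, r2 = 16, r3 = -8
step 5: r1 = 0, r2 = 16, r3 = -8
step 6: r1 = 0, r2 = 16, r3 = -8
step 7: r1 = 0, r2 = 16, r3 = -8
step 8: r1 = 0, r2 = 9, r3 = -8
step 9: r1 = 0, r2 = 9, r3 = 1
step 10: r1 = 1, r2 = 9, r3 = 1
step 11: r1 = 1, r2 = 9, r3 = 2
step 12: r1 = 1, r2 = 10, r3 = 2
step 13: r1 = -1, r2 = 10, r3 = 2
step 14: r1 = 1, r2 = 10, r3 = 2
This matches the record at every step.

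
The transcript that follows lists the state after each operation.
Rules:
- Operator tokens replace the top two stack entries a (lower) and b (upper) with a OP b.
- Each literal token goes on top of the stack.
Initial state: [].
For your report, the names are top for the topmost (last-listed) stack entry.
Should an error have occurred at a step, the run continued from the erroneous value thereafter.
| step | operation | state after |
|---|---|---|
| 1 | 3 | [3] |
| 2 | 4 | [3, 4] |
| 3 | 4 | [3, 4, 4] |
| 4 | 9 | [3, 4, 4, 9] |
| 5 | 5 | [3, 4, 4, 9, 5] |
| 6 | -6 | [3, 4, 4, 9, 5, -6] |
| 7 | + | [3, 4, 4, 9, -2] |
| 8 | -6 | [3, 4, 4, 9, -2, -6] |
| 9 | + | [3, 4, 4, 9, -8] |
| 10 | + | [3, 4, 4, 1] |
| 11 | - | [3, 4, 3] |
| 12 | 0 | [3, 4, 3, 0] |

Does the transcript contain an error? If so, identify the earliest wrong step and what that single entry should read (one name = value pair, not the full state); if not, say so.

step 7, top = -1

Step 1: push 3: top = 3 — same as recorded.
Step 2: push 4: top = 4 — consistent with the transcript.
Step 3: push 4: top = 4 — in agreement.
Step 4: push 9: top = 9 — agrees with the transcript.
Step 5: push 5: top = 5 — no discrepancy.
Step 6: push -6: top = -6 — checks out.
Step 7: 5 + -6 = -1 — this is not what the transcript shows.
Step 7 is the first one off; corrected, top = -1.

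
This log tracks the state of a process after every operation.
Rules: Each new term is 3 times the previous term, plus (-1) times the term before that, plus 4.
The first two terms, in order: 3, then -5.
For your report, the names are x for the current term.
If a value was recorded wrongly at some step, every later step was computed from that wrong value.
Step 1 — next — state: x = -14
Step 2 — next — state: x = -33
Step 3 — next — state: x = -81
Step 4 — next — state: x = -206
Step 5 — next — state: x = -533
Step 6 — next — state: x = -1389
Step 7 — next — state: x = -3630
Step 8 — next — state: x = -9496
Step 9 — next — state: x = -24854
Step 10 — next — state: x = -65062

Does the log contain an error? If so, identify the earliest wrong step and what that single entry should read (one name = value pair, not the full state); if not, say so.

step 8, x = -9497

step 1: x = 3*(-5) + (-1)*(3) + (4) = -14 -> in agreement
step 2: x = 3*(-14) + (-1)*(-5) + (4) = -33 -> agrees with the log
step 3: x = 3*(-33) + (-1)*(-14) + (4) = -81 -> no discrepancy
step 4: x = 3*(-81) + (-1)*(-33) + (4) = -206 -> confirmed correct
step 5: x = 3*(-206) + (-1)*(-81) + (4) = -533 -> verified
step 6: x = 3*(-533) + (-1)*(-206) + (4) = -1389 -> checks out
step 7: x = 3*(-1389) + (-1)*(-533) + (4) = -3630 -> confirmed correct
step 8: x = 3*(-3630) + (-1)*(-1389) + (4) = -9497 -> the log disagrees here
The audit stops at step 8: the recorded entry is wrong and should be x = -9497.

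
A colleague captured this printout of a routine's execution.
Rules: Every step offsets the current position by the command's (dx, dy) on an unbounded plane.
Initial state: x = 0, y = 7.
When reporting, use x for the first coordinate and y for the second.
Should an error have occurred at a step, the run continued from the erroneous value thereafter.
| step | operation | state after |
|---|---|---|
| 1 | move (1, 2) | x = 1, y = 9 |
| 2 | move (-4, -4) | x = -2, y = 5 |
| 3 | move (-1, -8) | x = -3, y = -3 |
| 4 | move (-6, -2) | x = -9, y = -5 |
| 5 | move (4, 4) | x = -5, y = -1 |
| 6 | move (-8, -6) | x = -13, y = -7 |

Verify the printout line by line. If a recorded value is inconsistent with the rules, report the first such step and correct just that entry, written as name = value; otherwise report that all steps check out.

step 2, x = -3

Recomputing the run from the initial state:
step 1: x = 1, y = 9
step 2: x = -3, y = 5
step 3: x = -4, y = -3
step 4: x = -10, y = -5
step 5: x = -6, y = -1
step 6: x = -14, y = -7
The first disagreement with the printout is at step 2, where the value should be x = -3.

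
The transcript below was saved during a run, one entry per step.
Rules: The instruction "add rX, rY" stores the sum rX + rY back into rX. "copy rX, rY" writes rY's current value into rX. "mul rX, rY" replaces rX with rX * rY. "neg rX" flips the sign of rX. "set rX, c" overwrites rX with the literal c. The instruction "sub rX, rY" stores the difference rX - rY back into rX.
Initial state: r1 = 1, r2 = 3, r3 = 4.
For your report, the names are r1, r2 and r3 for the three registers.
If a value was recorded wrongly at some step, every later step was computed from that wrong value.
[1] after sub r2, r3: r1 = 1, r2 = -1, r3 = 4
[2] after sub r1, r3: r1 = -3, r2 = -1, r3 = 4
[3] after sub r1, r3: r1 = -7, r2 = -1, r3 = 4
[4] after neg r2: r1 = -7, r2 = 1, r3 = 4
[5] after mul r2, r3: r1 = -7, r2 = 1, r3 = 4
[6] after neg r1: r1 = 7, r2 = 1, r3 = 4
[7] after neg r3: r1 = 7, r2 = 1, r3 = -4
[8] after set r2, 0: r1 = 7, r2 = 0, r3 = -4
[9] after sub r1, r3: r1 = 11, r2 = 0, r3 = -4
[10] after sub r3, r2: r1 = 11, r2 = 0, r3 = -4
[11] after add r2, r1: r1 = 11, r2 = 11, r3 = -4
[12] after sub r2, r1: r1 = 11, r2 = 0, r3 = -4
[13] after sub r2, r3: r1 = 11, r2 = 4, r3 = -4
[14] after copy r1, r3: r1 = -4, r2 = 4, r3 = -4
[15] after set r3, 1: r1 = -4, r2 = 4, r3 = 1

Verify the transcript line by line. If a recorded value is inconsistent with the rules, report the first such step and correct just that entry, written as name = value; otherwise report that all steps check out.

1. r2 = 3 - 4 = -1 (confirmed correct)
2. r1 = 1 - 4 = -3 (agrees with the transcript)
3. r1 = -3 - 4 = -7 (confirmed correct)
4. r2 = -(-1) = 1 (no discrepancy)
5. r2 = 1 * 4 = 4 (the transcript disagrees here)
The audit stops at step 5: the recorded entry is wrong and should be r2 = 4.

step 5, r2 = 4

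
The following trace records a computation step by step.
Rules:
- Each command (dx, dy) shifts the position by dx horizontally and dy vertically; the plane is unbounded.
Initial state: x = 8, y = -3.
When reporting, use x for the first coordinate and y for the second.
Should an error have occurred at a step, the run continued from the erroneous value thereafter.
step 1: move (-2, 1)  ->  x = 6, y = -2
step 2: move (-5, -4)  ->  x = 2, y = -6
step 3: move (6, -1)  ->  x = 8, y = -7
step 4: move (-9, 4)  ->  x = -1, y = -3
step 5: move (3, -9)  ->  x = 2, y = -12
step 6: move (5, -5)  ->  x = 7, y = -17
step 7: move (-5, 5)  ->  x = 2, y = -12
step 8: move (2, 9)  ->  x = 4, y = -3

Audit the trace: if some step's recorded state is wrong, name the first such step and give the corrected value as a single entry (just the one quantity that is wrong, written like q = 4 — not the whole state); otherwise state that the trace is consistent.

Step 1: x = 8 + (-2) = 6, y = -3 + (1) = -2 — in agreement.
Step 2: x = 6 + (-5) = 1, y = -2 + (-4) = -6 — a discrepancy with the trace.
Step 2 is the first one off; corrected, x = 1.

step 2, x = 1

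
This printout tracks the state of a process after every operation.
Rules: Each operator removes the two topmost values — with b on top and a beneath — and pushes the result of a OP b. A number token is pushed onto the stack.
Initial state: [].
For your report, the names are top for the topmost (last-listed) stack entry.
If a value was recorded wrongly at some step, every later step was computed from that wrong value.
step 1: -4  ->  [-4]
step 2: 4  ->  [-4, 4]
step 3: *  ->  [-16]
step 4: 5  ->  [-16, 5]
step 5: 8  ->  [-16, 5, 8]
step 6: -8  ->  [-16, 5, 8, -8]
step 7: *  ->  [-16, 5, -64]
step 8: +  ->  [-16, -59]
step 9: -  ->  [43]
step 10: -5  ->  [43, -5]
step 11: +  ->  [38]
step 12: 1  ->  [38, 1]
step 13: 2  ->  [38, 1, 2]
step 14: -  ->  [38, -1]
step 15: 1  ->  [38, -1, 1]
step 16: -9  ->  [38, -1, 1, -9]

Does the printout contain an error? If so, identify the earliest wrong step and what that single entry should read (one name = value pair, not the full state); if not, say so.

no error

Recomputing the run from the initial state:
step 1: [-4]
step 2: [-4, 4]
step 3: [-16]
step 4: [-16, 5]
step 5: [-16, 5, 8]
step 6: [-16, 5, 8, -8]
step 7: [-16, 5, -64]
step 8: [-16, -59]
step 9: [43]
step 10: [43, -5]
step 11: [38]
step 12: [38, 1]
step 13: [38, 1, 2]
step 14: [38, -1]
step 15: [38, -1, 1]
step 16: [38, -1, 1, -9]
This matches the printout at every step.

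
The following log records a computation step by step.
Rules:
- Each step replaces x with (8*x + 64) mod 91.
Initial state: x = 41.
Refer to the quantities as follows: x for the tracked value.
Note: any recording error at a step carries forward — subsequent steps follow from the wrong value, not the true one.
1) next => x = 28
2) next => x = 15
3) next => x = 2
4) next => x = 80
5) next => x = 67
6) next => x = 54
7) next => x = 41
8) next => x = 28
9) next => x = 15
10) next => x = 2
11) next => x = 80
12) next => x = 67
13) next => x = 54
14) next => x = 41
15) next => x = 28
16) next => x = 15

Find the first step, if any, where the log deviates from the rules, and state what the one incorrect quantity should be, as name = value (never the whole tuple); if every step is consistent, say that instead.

step 1: x = (8*41 + 64) mod 91 = 28 -> agrees with the log
step 2: x = (8*28 + 64) mod 91 = 15 -> checks out
step 3: x = (8*15 + 64) mod 91 = 2 -> exactly as logged
step 4: x = (8*2 + 64) mod 91 = 80 -> exactly as logged
step 5: x = (8*80 + 64) mod 91 = 67 -> consistent with the log
step 6: x = (8*67 + 64) mod 91 = 54 -> confirmed correct
step 7: x = (8*54 + 64) mod 91 = 41 -> verified
step 8: x = (8*41 + 64) mod 91 = 28 -> verified
step 9: x = (8*28 + 64) mod 91 = 15 -> checks out
step 10: x = (8*15 + 64) mod 91 = 2 -> verified
step 11: x = (8*2 + 64) mod 91 = 80 -> in agreement
step 12: x = (8*80 + 64) mod 91 = 67 -> verified
step 13: x = (8*67 + 64) mod 91 = 54 -> in agreement
step 14: x = (8*54 + 64) mod 91 = 41 -> consistent with the log
step 15: x = (8*41 + 64) mod 91 = 28 -> same as recorded
step 16: x = (8*28 + 64) mod 91 = 15 -> verified
Every step is consistent.

no error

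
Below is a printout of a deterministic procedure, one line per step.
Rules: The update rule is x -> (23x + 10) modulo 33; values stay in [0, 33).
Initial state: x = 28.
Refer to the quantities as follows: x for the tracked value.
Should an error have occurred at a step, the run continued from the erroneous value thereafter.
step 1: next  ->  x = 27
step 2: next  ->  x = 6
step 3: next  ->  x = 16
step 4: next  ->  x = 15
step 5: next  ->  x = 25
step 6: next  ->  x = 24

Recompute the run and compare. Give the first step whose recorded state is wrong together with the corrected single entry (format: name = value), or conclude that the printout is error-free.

1. x = (23*28 + 10) mod 33 = 27 (no discrepancy)
2. x = (23*27 + 10) mod 33 = 4 (the recorded entry deviates here)
The audit stops at step 2: the recorded entry is wrong and should be x = 4.

step 2, x = 4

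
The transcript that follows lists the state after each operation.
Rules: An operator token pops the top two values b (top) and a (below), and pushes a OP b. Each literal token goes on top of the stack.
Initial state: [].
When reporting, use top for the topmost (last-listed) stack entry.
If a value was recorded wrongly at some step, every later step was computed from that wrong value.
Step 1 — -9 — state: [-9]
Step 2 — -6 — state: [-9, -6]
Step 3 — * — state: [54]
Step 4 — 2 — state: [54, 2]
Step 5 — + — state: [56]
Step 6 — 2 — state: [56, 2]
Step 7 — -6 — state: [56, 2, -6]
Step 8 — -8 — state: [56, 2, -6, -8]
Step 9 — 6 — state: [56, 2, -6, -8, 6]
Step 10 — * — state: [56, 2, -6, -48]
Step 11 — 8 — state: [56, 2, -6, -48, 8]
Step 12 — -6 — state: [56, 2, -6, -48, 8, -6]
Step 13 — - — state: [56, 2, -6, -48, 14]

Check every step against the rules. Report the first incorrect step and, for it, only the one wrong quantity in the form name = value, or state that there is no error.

1. push -9: top = -9 (consistent with the transcript)
2. push -6: top = -6 (verified)
3. -9 * -6 = 54 (verified)
4. push 2: top = 2 (matches)
5. 54 + 2 = 56 (consistent with the transcript)
6. push 2: top = 2 (same as recorded)
7. push -6: top = -6 (confirmed correct)
8. push -8: top = -8 (agrees with the transcript)
9. push 6: top = 6 (no discrepancy)
10. -8 * 6 = -48 (no discrepancy)
11. push 8: top = 8 (verified)
12. push -6: top = -6 (agrees with the transcript)
13. 8 - -6 = 14 (agrees with the transcript)
Every step is consistent.

no error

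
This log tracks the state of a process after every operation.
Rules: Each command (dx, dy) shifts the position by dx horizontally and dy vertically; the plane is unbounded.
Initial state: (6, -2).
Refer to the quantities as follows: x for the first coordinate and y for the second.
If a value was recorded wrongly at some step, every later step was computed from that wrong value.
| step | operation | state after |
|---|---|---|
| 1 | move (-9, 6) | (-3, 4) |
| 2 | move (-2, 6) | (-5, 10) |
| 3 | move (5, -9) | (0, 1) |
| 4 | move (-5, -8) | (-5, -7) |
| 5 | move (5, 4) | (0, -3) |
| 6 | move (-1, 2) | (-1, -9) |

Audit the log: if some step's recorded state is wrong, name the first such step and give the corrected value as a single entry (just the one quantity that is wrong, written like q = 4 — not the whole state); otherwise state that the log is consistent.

Step 1: x = 6 + (-9) = -3, y = -2 + (6) = 4 — checks out.
Step 2: x = -3 + (-2) = -5, y = 4 + (6) = 10 — consistent with the log.
Step 3: x = -5 + (5) = 0, y = 10 + (-9) = 1 — confirmed correct.
Step 4: x = 0 + (-5) = -5, y = 1 + (-8) = -7 — checks out.
Step 5: x = -5 + (5) = 0, y = -7 + (4) = -3 — same as recorded.
Step 6: x = 0 + (-1) = -1, y = -3 + (2) = -1 — the log disagrees here.
Step 6 is the first one off; corrected, y = -1.

step 6, y = -1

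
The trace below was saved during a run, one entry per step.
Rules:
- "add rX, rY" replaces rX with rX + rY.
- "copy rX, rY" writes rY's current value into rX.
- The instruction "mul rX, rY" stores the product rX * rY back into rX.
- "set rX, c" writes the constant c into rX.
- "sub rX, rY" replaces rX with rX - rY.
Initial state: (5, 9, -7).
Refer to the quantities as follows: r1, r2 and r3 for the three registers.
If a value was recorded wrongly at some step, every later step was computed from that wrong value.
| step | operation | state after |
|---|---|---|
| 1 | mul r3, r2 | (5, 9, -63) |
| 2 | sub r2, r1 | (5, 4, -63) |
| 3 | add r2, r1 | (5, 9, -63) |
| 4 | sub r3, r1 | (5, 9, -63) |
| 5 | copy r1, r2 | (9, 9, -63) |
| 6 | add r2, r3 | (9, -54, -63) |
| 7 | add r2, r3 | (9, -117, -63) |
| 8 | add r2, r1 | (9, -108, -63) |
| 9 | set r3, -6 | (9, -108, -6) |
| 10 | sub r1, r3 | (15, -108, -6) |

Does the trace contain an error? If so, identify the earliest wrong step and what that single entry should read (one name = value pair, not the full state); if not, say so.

step 4, r3 = -68

1. r3 = -7 * 9 = -63 (same as recorded)
2. r2 = 9 - 5 = 4 (agrees with the trace)
3. r2 = 4 + 5 = 9 (consistent with the trace)
4. r3 = -63 - 5 = -68 (the trace disagrees here)
Step 4 is the first one off; corrected, r3 = -68.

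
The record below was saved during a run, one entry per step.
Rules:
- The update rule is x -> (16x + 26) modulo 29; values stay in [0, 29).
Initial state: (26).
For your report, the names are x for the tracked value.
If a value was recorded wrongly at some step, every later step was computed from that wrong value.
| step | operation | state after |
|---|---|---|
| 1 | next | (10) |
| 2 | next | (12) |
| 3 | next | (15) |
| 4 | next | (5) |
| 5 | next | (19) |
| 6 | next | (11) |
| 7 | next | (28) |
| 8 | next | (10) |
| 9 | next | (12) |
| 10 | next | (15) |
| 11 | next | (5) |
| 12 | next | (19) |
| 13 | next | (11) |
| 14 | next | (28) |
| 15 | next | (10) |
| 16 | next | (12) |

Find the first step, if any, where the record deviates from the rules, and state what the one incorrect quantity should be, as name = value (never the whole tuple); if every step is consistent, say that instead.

Recomputing the run from the initial state:
step 1: x = 7
step 2: x = 22
step 3: x = 1
step 4: x = 13
step 5: x = 2
step 6: x = 0
step 7: x = 26
step 8: x = 7
step 9: x = 22
step 10: x = 1
step 11: x = 13
step 12: x = 2
step 13: x = 0
step 14: x = 26
step 15: x = 7
step 16: x = 22
The first disagreement with the record is at step 1, where the value should be x = 7.

step 1, x = 7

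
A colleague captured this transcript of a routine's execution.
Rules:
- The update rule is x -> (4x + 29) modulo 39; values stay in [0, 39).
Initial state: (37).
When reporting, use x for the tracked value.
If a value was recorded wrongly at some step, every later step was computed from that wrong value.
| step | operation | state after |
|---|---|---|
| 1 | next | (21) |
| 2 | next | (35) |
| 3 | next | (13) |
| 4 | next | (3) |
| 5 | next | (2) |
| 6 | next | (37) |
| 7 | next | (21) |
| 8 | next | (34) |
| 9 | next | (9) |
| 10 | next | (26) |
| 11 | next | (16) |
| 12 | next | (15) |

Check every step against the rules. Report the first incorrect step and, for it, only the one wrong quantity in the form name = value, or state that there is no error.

step 8, x = 35

step 1: x = (4*37 + 29) mod 39 = 21 -> checks out
step 2: x = (4*21 + 29) mod 39 = 35 -> in agreement
step 3: x = (4*35 + 29) mod 39 = 13 -> checks out
step 4: x = (4*13 + 29) mod 39 = 3 -> consistent with the transcript
step 5: x = (4*3 + 29) mod 39 = 2 -> verified
step 6: x = (4*2 + 29) mod 39 = 37 -> consistent with the transcript
step 7: x = (4*37 + 29) mod 39 = 21 -> verified
step 8: x = (4*21 + 29) mod 39 = 35 -> not what was recorded
Step 8 is the first one off; corrected, x = 35.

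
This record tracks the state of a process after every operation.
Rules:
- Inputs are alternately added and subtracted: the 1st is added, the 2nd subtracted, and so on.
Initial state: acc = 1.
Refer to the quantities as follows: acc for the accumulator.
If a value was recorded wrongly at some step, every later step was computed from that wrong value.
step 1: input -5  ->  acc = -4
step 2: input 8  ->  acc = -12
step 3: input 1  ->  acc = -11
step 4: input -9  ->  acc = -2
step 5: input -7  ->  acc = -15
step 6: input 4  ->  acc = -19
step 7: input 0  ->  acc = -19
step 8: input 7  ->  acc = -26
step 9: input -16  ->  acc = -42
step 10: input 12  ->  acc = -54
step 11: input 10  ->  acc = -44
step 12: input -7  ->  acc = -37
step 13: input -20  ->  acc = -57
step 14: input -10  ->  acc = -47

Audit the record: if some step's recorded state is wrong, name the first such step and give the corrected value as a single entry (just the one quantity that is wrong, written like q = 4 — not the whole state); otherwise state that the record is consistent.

step 5, acc = -9

step 1: acc = 1 + -5 = -4 -> matches
step 2: acc = -4 - 8 = -12 -> checks out
step 3: acc = -12 + 1 = -11 -> agrees with the record
step 4: acc = -11 - -9 = -2 -> verified
step 5: acc = -2 + -7 = -9 -> not what was recorded
Step 5 is the first one off; corrected, acc = -9.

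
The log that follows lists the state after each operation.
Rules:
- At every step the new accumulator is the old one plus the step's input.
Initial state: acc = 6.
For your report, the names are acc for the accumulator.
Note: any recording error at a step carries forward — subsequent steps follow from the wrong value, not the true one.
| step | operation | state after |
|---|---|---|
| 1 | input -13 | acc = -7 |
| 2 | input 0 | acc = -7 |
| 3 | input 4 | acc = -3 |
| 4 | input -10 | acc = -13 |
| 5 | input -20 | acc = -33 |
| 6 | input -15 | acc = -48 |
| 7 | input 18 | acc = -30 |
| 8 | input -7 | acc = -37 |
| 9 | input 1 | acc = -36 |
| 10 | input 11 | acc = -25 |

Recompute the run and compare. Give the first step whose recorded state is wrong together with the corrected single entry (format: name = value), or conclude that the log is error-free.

Recomputing the run from the initial state:
step 1: acc = -7
step 2: acc = -7
step 3: acc = -3
step 4: acc = -13
step 5: acc = -33
step 6: acc = -48
step 7: acc = -30
step 8: acc = -37
step 9: acc = -36
step 10: acc = -25
This matches the log at every step.

no error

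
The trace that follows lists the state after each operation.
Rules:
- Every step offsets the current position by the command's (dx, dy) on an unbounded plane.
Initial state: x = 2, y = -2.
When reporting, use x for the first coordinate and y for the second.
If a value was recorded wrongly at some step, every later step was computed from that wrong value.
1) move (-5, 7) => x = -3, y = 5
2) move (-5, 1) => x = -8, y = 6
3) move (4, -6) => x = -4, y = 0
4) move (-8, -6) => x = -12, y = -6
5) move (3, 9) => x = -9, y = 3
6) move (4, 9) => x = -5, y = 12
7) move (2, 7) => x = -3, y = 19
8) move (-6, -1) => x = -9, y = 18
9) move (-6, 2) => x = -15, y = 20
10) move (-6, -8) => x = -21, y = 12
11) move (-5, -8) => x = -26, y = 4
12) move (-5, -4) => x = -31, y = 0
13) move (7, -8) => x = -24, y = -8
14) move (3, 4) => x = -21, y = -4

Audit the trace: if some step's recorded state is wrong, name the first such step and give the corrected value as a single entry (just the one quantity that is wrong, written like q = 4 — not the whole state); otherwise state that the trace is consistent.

no error

1. x = 2 + (-5) = -3, y = -2 + (7) = 5 (agrees with the trace)
2. x = -3 + (-5) = -8, y = 5 + (1) = 6 (agrees with the trace)
3. x = -8 + (4) = -4, y = 6 + (-6) = 0 (same as recorded)
4. x = -4 + (-8) = -12, y = 0 + (-6) = -6 (confirmed correct)
5. x = -12 + (3) = -9, y = -6 + (9) = 3 (in agreement)
6. x = -9 + (4) = -5, y = 3 + (9) = 12 (matches)
7. x = -5 + (2) = -3, y = 12 + (7) = 19 (in agreement)
8. x = -3 + (-6) = -9, y = 19 + (-1) = 18 (in agreement)
9. x = -9 + (-6) = -15, y = 18 + (2) = 20 (same as recorded)
10. x = -15 + (-6) = -21, y = 20 + (-8) = 12 (same as recorded)
11. x = -21 + (-5) = -26, y = 12 + (-8) = 4 (exactly as logged)
12. x = -26 + (-5) = -31, y = 4 + (-4) = 0 (checks out)
13. x = -31 + (7) = -24, y = 0 + (-8) = -8 (consistent with the trace)
14. x = -24 + (3) = -21, y = -8 + (4) = -4 (exactly as logged)
The whole run recomputes cleanly — no discrepancies.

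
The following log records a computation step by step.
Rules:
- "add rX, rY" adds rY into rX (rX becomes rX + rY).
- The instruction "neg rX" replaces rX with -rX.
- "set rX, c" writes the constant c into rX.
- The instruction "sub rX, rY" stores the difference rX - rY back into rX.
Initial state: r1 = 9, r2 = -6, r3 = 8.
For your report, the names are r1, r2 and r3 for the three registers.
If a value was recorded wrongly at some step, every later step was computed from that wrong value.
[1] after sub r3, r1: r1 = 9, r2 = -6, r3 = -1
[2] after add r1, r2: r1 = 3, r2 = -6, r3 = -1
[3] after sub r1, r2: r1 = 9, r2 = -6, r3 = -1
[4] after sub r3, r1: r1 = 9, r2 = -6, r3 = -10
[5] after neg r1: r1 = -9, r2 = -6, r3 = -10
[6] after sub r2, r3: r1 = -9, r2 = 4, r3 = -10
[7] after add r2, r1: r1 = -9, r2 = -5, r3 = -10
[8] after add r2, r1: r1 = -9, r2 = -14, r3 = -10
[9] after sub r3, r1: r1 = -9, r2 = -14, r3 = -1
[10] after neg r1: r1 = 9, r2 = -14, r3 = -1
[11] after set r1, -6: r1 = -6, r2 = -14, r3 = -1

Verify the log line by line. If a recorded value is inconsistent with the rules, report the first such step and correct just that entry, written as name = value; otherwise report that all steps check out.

no error

step 1: r3 = 8 - 9 = -1 -> checks out
step 2: r1 = 9 + -6 = 3 -> agrees with the log
step 3: r1 = 3 - -6 = 9 -> checks out
step 4: r3 = -1 - 9 = -10 -> in agreement
step 5: r1 = -(9) = -9 -> confirmed correct
step 6: r2 = -6 - -10 = 4 -> in agreement
step 7: r2 = 4 + -9 = -5 -> agrees with the log
step 8: r2 = -5 + -9 = -14 -> confirmed correct
step 9: r3 = -10 - -9 = -1 -> in agreement
step 10: r1 = -(-9) = 9 -> matches
step 11: r1 = -6 -> exactly as logged
Each recorded entry agrees with the recomputation.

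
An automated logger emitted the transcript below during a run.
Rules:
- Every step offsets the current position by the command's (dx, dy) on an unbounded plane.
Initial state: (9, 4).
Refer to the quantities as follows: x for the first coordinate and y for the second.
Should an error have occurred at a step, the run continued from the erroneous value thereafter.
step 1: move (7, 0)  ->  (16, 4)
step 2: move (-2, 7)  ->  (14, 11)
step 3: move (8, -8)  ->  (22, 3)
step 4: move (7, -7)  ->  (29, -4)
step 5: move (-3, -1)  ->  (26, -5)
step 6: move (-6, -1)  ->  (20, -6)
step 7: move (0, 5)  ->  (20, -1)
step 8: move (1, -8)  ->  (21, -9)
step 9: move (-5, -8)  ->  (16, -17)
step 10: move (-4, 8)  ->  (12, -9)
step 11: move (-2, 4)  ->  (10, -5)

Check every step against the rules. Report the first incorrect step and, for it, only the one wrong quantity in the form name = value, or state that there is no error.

Recomputing the run from the initial state:
step 1: x = 16, y = 4
step 2: x = 14, y = 11
step 3: x = 22, y = 3
step 4: x = 29, y = -4
step 5: x = 26, y = -5
step 6: x = 20, y = -6
step 7: x = 20, y = -1
step 8: x = 21, y = -9
step 9: x = 16, y = -17
step 10: x = 12, y = -9
step 11: x = 10, y = -5
This matches the transcript at every step.

no error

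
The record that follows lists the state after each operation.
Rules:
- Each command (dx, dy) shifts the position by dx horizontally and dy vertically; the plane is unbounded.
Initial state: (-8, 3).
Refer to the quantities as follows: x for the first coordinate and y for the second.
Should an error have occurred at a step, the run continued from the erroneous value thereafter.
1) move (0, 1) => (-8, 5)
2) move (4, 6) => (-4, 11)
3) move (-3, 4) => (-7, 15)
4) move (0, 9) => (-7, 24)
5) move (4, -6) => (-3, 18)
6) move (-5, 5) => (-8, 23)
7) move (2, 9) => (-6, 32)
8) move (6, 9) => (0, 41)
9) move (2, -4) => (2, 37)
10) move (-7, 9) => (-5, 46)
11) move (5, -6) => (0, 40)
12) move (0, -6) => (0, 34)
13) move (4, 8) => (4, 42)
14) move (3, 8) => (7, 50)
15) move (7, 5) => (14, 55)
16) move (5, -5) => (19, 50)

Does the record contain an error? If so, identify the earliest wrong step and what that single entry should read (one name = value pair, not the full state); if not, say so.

step 1, y = 4

1. x = -8 + (0) = -8, y = 3 + (1) = 4 (the record disagrees here)
That makes step 1 the first incorrect line — y = 4 is what it should show.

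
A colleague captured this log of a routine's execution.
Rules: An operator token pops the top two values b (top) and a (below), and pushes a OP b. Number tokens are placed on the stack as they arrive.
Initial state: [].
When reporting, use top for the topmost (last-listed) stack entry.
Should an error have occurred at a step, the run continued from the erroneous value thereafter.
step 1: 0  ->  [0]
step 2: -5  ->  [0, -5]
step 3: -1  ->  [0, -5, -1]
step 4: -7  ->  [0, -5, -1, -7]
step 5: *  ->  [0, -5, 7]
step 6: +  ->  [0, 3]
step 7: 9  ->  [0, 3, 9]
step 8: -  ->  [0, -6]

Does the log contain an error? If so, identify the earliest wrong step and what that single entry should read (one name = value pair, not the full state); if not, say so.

1. push 0: top = 0 (matches)
2. push -5: top = -5 (checks out)
3. push -1: top = -1 (in agreement)
4. push -7: top = -7 (no discrepancy)
5. -1 * -7 = 7 (in agreement)
6. -5 + 7 = 2 (the log disagrees here)
That makes step 6 the first incorrect line — top = 2 is what it should show.

step 6, top = 2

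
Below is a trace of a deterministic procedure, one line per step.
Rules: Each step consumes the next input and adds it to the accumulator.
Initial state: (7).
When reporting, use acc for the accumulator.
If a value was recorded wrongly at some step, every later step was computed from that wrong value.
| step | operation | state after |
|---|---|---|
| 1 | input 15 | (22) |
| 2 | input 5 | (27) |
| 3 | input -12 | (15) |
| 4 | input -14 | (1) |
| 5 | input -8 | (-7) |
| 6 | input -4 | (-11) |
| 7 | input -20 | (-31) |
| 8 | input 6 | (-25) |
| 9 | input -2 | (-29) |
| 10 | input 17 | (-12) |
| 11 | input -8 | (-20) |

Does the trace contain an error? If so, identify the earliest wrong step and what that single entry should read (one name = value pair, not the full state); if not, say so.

1. acc = 7 + 15 = 22 (confirmed correct)
2. acc = 22 + 5 = 27 (in agreement)
3. acc = 27 + -12 = 15 (checks out)
4. acc = 15 + -14 = 1 (verified)
5. acc = 1 + -8 = -7 (confirmed correct)
6. acc = -7 + -4 = -11 (exactly as logged)
7. acc = -11 + -20 = -31 (checks out)
8. acc = -31 + 6 = -25 (matches)
9. acc = -25 + -2 = -27 (not what was recorded)
So the first discrepancy is step 9, where the right value is acc = -27.

step 9, acc = -27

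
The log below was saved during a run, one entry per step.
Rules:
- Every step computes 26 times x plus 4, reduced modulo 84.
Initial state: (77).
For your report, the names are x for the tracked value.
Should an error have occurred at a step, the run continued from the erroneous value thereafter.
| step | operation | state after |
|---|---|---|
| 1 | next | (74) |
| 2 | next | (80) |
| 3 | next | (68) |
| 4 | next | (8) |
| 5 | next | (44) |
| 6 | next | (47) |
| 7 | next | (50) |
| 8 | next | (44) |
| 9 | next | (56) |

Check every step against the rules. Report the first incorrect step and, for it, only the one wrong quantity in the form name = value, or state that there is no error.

step 1: x = (26*77 + 4) mod 84 = 74 -> confirmed correct
step 2: x = (26*74 + 4) mod 84 = 80 -> consistent with the log
step 3: x = (26*80 + 4) mod 84 = 68 -> verified
step 4: x = (26*68 + 4) mod 84 = 8 -> matches
step 5: x = (26*8 + 4) mod 84 = 44 -> agrees with the log
step 6: x = (26*44 + 4) mod 84 = 56 -> the log has a different value
Conclusion: step 6 carries the first error; the entry should be x = 56.

step 6, x = 56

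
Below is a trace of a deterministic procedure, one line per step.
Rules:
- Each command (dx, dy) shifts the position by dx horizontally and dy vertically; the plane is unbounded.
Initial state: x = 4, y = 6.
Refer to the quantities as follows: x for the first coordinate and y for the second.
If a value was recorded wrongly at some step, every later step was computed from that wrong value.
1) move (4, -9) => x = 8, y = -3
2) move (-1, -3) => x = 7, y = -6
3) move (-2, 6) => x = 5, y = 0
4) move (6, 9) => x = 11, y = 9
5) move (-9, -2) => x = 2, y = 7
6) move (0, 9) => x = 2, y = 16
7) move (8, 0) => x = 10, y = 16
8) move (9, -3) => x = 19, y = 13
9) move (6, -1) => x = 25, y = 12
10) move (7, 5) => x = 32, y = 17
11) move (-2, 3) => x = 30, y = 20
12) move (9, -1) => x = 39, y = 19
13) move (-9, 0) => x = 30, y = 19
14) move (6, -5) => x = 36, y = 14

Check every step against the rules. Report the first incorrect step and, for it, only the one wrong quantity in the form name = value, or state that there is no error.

step 1: x = 4 + (4) = 8, y = 6 + (-9) = -3 -> matches
step 2: x = 8 + (-1) = 7, y = -3 + (-3) = -6 -> exactly as logged
step 3: x = 7 + (-2) = 5, y = -6 + (6) = 0 -> no discrepancy
step 4: x = 5 + (6) = 11, y = 0 + (9) = 9 -> agrees with the trace
step 5: x = 11 + (-9) = 2, y = 9 + (-2) = 7 -> in agreement
step 6: x = 2 + (0) = 2, y = 7 + (9) = 16 -> same as recorded
step 7: x = 2 + (8) = 10, y = 16 + (0) = 16 -> checks out
step 8: x = 10 + (9) = 19, y = 16 + (-3) = 13 -> matches
step 9: x = 19 + (6) = 25, y = 13 + (-1) = 12 -> no discrepancy
step 10: x = 25 + (7) = 32, y = 12 + (5) = 17 -> exactly as logged
step 11: x = 32 + (-2) = 30, y = 17 + (3) = 20 -> verified
step 12: x = 30 + (9) = 39, y = 20 + (-1) = 19 -> consistent with the trace
step 13: x = 39 + (-9) = 30, y = 19 + (0) = 19 -> agrees with the trace
step 14: x = 30 + (6) = 36, y = 19 + (-5) = 14 -> consistent with the trace
Each recorded entry agrees with the recomputation.

no error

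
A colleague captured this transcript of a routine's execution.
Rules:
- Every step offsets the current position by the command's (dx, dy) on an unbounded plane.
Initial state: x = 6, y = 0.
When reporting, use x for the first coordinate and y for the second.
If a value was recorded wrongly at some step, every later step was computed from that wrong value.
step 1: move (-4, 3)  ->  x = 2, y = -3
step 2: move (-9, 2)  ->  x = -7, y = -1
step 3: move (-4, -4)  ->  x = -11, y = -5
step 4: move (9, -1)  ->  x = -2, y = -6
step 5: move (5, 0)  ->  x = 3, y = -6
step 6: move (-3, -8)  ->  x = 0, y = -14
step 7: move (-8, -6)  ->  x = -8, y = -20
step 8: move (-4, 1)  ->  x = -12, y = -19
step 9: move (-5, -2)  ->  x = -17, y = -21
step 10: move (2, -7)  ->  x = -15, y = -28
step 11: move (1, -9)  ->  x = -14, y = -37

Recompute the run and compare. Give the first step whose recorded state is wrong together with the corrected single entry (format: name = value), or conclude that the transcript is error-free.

step 1: x = 6 + (-4) = 2, y = 0 + (3) = 3 -> the transcript has a different value
The audit stops at step 1: the recorded entry is wrong and should be y = 3.

step 1, y = 3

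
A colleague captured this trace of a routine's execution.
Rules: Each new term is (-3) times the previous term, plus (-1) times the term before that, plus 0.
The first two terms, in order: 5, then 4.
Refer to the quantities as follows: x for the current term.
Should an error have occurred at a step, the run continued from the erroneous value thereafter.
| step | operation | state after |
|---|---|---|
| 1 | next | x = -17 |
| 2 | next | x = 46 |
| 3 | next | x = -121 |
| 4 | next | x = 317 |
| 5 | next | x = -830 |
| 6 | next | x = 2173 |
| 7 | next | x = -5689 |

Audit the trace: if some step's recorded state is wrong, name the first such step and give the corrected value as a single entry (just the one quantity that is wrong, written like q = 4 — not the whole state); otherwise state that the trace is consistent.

step 2, x = 47

step 1: x = -3*(4) + (-1)*(5) + (0) = -17 -> checks out
step 2: x = -3*(-17) + (-1)*(4) + (0) = 47 -> the trace has a different value
So the first discrepancy is step 2, where the right value is x = 47.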